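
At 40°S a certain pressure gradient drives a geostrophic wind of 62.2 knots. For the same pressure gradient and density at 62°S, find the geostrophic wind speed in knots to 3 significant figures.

45.3 knots

With the same pressure gradient and density, V_g ∝ 1/f ∝ 1/sin φ.
V₂ = V₁ · sin φ₁ / sin φ₂ = 62.2 × sin 40° / sin 62°
V₂ = 62.2 × 0.6428/0.8829 = 45.3 knots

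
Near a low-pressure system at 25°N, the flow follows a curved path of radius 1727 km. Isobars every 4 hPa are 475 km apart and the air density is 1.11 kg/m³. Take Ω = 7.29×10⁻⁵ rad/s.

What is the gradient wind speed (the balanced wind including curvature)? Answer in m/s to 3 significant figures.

Coriolis parameter at 25°N:
f = 2Ω sin φ = 2 × 7.29×10⁻⁵ × sin 25° = 6.16×10⁻⁵ s⁻¹
Pressure gradient: |∂P/∂n| = 400 Pa / 475000 m = 8.42×10⁻⁴ Pa/m
Geostrophic speed: V_g = |∂P/∂n|/(fρ) = 8.42×10⁻⁴/(6.16×10⁻⁵ × 1.11) = 12.3 m/s
Around a low, centrifugal force acts outward with Coriolis, so pressure-gradient force balances both:
(1/ρ)|∂P/∂n| = fV + V²/R  →  V² + fR·V − fR·V_g = 0
With fR = 6.16×10⁻⁵ × 1727×10³ m = 106 m/s:
V = [−fR + √((fR)² + 4 fR V_g)]/2 = [−106 + √(106² + 4×106×12.3)]/2 = 11.1 m/s
Subgeostrophic (V < V_g = 12.3 m/s), as expected around a low.

11.1 m/s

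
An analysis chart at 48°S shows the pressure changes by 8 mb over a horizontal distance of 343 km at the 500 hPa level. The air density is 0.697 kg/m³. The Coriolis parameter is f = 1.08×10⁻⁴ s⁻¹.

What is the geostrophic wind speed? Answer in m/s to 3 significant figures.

Pressure gradient: |∂P/∂n| = 800 Pa / 343000 m = 2.33×10⁻³ Pa/m
Geostrophic balance (pressure-gradient force = Coriolis force):
V_g = (1/(fρ)) |∂P/∂n| = 2.33×10⁻³ / (1.08×10⁻⁴ × 0.697) = 31.0 m/s

31.0 m/s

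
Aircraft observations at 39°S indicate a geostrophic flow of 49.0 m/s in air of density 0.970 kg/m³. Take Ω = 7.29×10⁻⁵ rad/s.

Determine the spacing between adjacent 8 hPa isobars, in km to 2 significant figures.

Coriolis parameter at 39°S:
f = 2Ω sin φ = 2 × 7.29×10⁻⁵ × sin 39° = 9.18×10⁻⁵ s⁻¹
Geostrophic balance rearranged: |∂P/∂n| = f ρ V_g
|∂P/∂n| = 9.18×10⁻⁵ × 0.970 × 49.0 = 4.36×10⁻³ Pa/m
Isobar spacing: Δn = ΔP/|∂P/∂n| = 800 Pa / 4.36×10⁻³ Pa/m = 183439 m ≈ 180 km

180 km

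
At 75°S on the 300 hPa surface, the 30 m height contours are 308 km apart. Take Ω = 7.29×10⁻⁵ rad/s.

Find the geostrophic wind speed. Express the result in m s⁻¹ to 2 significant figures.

Coriolis parameter at 75°S:
f = 2Ω sin φ = 2 × 7.29×10⁻⁵ × sin 75° = 1.41×10⁻⁴ s⁻¹
Height gradient: |∂Z/∂n| = 30 m / 308000 m = 9.74×10⁻⁵
On a pressure surface, geostrophic balance gives V_g = (g/f)|∂Z/∂n|:
V_g = 9.81 × 9.74×10⁻⁵ / 1.41×10⁻⁴ = 6.78 m/s

6.8 m s⁻¹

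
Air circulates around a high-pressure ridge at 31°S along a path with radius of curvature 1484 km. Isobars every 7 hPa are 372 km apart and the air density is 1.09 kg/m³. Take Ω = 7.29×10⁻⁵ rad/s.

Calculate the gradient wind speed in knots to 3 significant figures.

63.0 knots

Coriolis parameter at 31°S:
f = 2Ω sin φ = 2 × 7.29×10⁻⁵ × sin 31° = 7.51×10⁻⁵ s⁻¹
Pressure gradient: |∂P/∂n| = 700 Pa / 372000 m = 1.88×10⁻³ Pa/m
Geostrophic speed: V_g = |∂P/∂n|/(fρ) = 1.88×10⁻³/(7.51×10⁻⁵ × 1.09) = 23.0 m/s
Around a high, pressure-gradient force acts outward with centrifugal, so Coriolis balances both:
fV = (1/ρ)|∂P/∂n| + V²/R  →  V² − fR·V + fR·V_g = 0
With fR = 7.51×10⁻⁵ × 1484×10³ m = 111 m/s:
V = [fR − √((fR)² − 4 fR V_g)]/2 = [111 − √(111² − 4×111×23)]/2 = 32.4 m/s
Supergeostrophic (V > V_g = 23 m/s), as expected around a high.
Converting: 32.4 m/s × 1.944 = 63.0 knots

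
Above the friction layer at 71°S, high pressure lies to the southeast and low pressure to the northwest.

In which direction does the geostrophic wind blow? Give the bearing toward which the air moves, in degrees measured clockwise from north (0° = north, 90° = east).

The pressure-gradient force points toward the northwest (bearing 315°).
Geostrophic balance: in the Southern Hemisphere the Coriolis force deflects motion to the left, so the geostrophic wind blows 90° to the left of the pressure-gradient force (low pressure on the right).
Rotating 315° by 90° counterclockwise gives 225° — the wind blows toward the southwest.

225°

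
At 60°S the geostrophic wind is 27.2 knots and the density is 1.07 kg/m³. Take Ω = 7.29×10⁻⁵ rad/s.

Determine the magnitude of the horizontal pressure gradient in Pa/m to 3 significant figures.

Coriolis parameter at 60°S:
f = 2Ω sin φ = 2 × 7.29×10⁻⁵ × sin 60° = 1.26×10⁻⁴ s⁻¹
Wind speed in SI: 27.2 knots = 14.0 m/s
Geostrophic balance rearranged: |∂P/∂n| = f ρ V_g
|∂P/∂n| = 1.26×10⁻⁴ × 1.07 × 14.0 = 1.89×10⁻³ Pa/m

1.89×10⁻³ Pa/m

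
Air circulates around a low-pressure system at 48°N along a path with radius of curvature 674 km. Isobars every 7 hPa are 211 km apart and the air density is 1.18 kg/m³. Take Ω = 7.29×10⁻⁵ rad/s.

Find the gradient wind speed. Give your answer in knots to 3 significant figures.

39.5 knots

Coriolis parameter at 48°N:
f = 2Ω sin φ = 2 × 7.29×10⁻⁵ × sin 48° = 1.08×10⁻⁴ s⁻¹
Pressure gradient: |∂P/∂n| = 700 Pa / 211000 m = 3.32×10⁻³ Pa/m
Geostrophic speed: V_g = |∂P/∂n|/(fρ) = 3.32×10⁻³/(1.08×10⁻⁴ × 1.18) = 25.9 m/s
Around a low, centrifugal force acts outward with Coriolis, so pressure-gradient force balances both:
(1/ρ)|∂P/∂n| = fV + V²/R  →  V² + fR·V − fR·V_g = 0
With fR = 1.08×10⁻⁴ × 674×10³ m = 73.0 m/s:
V = [−fR + √((fR)² + 4 fR V_g)]/2 = [−73.0 + √(73.0² + 4×73.0×25.9)]/2 = 20.3 m/s
Subgeostrophic (V < V_g = 25.9 m/s), as expected around a low.
Converting: 20.3 m/s × 1.944 = 39.5 knots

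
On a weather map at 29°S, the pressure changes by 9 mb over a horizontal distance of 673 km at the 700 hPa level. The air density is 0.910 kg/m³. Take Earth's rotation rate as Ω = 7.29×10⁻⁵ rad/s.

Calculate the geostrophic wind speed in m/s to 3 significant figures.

20.8 m/s

Coriolis parameter at 29°S:
f = 2Ω sin φ = 2 × 7.29×10⁻⁵ × sin 29° = 7.07×10⁻⁵ s⁻¹
Pressure gradient: |∂P/∂n| = 900 Pa / 673000 m = 1.34×10⁻³ Pa/m
Geostrophic balance (pressure-gradient force = Coriolis force):
V_g = (1/(fρ)) |∂P/∂n| = 1.34×10⁻³ / (7.07×10⁻⁵ × 0.910) = 20.8 m/s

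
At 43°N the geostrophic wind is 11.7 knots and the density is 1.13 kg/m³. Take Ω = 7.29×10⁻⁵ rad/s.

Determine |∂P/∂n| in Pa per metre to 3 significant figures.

6.76×10⁻⁴ Pa/m

Coriolis parameter at 43°N:
f = 2Ω sin φ = 2 × 7.29×10⁻⁵ × sin 43° = 9.94×10⁻⁵ s⁻¹
Wind speed in SI: 11.7 knots = 6.02 m/s
Geostrophic balance rearranged: |∂P/∂n| = f ρ V_g
|∂P/∂n| = 9.94×10⁻⁵ × 1.13 × 6.02 = 6.76×10⁻⁴ Pa/m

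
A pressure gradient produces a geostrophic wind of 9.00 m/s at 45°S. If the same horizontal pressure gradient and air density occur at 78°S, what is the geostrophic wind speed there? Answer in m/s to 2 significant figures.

With the same pressure gradient and density, V_g ∝ 1/f ∝ 1/sin φ.
V₂ = V₁ · sin φ₁ / sin φ₂ = 9.00 × sin 45° / sin 78°
V₂ = 9.00 × 0.7071/0.9781 = 6.5 m/s

6.5 m/s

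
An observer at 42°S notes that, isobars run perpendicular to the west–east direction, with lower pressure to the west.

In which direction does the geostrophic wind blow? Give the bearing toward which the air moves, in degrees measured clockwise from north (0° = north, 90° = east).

The pressure-gradient force points toward the west (bearing 270°).
Geostrophic balance: in the Southern Hemisphere the Coriolis force deflects motion to the left, so the geostrophic wind blows 90° to the left of the pressure-gradient force (low pressure on the right).
Rotating 270° by 90° counterclockwise gives 180° — the wind blows toward the south.

180°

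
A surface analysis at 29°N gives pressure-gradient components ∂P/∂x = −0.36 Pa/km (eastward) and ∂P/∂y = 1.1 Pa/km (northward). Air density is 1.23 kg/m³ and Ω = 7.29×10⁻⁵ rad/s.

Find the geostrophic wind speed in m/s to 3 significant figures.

Coriolis parameter at 29°N:
f = 2Ω sin φ = 2 × 7.29×10⁻⁵ × sin 29° = 7.07×10⁻⁵ s⁻¹
Component geostrophic relations (x east, y north):
u_g = −(1/(fρ)) ∂P/∂y,  v_g = (1/(fρ)) ∂P/∂x
u_g = −(1.1×10⁻³)/(7.07×10⁻⁵ × 1.23) = −12.7 m/s;  v_g = (−0.36×10⁻³)/(7.07×10⁻⁵ × 1.23) = −4.14 m/s
|V_g| = √(u_g² + v_g²) = 13.3 m/s

13.3 m/s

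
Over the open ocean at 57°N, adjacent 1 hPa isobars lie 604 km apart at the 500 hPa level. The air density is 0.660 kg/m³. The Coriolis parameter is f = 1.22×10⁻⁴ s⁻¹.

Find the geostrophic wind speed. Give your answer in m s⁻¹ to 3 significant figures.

2.06 m s⁻¹

Pressure gradient: |∂P/∂n| = 100 Pa / 604000 m = 1.66×10⁻⁴ Pa/m
Geostrophic balance (pressure-gradient force = Coriolis force):
V_g = (1/(fρ)) |∂P/∂n| = 1.66×10⁻⁴ / (1.22×10⁻⁴ × 0.660) = 2.06 m/s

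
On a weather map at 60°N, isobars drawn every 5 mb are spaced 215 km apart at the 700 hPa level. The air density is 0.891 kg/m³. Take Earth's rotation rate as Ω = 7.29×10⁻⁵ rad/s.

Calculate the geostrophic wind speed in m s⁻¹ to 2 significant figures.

Coriolis parameter at 60°N:
f = 2Ω sin φ = 2 × 7.29×10⁻⁵ × sin 60° = 1.26×10⁻⁴ s⁻¹
Pressure gradient: |∂P/∂n| = 500 Pa / 215000 m = 2.33×10⁻³ Pa/m
Geostrophic balance (pressure-gradient force = Coriolis force):
V_g = (1/(fρ)) |∂P/∂n| = 2.33×10⁻³ / (1.26×10⁻⁴ × 0.891) = 20.7 m/s

21 m s⁻¹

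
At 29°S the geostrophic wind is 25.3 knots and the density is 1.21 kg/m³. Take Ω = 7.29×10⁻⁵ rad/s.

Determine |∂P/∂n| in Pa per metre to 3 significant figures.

1.11×10⁻³ Pa/m

Coriolis parameter at 29°S:
f = 2Ω sin φ = 2 × 7.29×10⁻⁵ × sin 29° = 7.07×10⁻⁵ s⁻¹
Wind speed in SI: 25.3 knots = 13.0 m/s
Geostrophic balance rearranged: |∂P/∂n| = f ρ V_g
|∂P/∂n| = 7.07×10⁻⁵ × 1.21 × 13.0 = 1.11×10⁻³ Pa/m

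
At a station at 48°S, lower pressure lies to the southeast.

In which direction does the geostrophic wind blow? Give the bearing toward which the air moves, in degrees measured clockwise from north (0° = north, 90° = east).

045°

The pressure-gradient force points toward the southeast (bearing 135°).
Geostrophic balance: in the Southern Hemisphere the Coriolis force deflects motion to the left, so the geostrophic wind blows 90° to the left of the pressure-gradient force (low pressure on the right).
Rotating 135° by 90° counterclockwise gives 045° — the wind blows toward the northeast.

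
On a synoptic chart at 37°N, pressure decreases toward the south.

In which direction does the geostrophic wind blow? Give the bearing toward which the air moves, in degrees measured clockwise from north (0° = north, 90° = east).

The pressure-gradient force points toward the south (bearing 180°).
Geostrophic balance: in the Northern Hemisphere the Coriolis force deflects motion to the right, so the geostrophic wind blows 90° to the right of the pressure-gradient force (low pressure on the left).
Rotating 180° by 90° clockwise gives 270° — the wind blows toward the west.

270°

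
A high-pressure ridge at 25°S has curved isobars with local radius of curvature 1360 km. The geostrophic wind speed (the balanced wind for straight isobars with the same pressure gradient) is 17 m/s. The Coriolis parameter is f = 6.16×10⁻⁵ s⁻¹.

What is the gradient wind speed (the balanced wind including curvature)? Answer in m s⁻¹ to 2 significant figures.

Around a high, pressure-gradient force acts outward with centrifugal, so Coriolis balances both:
fV = (1/ρ)|∂P/∂n| + V²/R  →  V² − fR·V + fR·V_g = 0
With fR = 6.16×10⁻⁵ × 1360×10³ m = 83.8 m/s:
V = [fR − √((fR)² − 4 fR V_g)]/2 = [83.8 − √(83.8² − 4×83.8×17)]/2 = 23.7 m/s
Supergeostrophic (V > V_g = 17 m/s), as expected around a high.

24 m s⁻¹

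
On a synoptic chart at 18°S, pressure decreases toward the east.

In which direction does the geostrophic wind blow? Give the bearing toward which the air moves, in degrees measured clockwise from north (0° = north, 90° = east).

The pressure-gradient force points toward the east (bearing 090°).
Geostrophic balance: in the Southern Hemisphere the Coriolis force deflects motion to the left, so the geostrophic wind blows 90° to the left of the pressure-gradient force (low pressure on the right).
Rotating 090° by 90° counterclockwise gives 000° — the wind blows toward the north.

000°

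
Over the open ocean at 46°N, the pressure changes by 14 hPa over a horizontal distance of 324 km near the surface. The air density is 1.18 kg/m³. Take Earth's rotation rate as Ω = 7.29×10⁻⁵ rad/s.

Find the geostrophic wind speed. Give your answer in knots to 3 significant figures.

67.9 knots

Coriolis parameter at 46°N:
f = 2Ω sin φ = 2 × 7.29×10⁻⁵ × sin 46° = 1.05×10⁻⁴ s⁻¹
Pressure gradient: |∂P/∂n| = 1400 Pa / 324000 m = 4.32×10⁻³ Pa/m
Geostrophic balance (pressure-gradient force = Coriolis force):
V_g = (1/(fρ)) |∂P/∂n| = 4.32×10⁻³ / (1.05×10⁻⁴ × 1.18) = 34.9 m/s
Converting: 34.9 m/s × 1.944 = 67.9 knots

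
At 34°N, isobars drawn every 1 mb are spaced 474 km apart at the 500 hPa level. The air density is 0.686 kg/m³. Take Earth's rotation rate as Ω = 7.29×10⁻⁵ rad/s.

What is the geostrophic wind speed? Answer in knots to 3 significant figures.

7.33 knots

Coriolis parameter at 34°N:
f = 2Ω sin φ = 2 × 7.29×10⁻⁵ × sin 34° = 8.15×10⁻⁵ s⁻¹
Pressure gradient: |∂P/∂n| = 100 Pa / 474000 m = 2.11×10⁻⁴ Pa/m
Geostrophic balance (pressure-gradient force = Coriolis force):
V_g = (1/(fρ)) |∂P/∂n| = 2.11×10⁻⁴ / (8.15×10⁻⁵ × 0.686) = 3.77 m/s
Converting: 3.77 m/s × 1.944 = 7.33 knots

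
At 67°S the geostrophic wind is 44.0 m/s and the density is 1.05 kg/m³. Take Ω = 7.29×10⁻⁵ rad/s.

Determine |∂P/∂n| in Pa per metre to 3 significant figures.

Coriolis parameter at 67°S:
f = 2Ω sin φ = 2 × 7.29×10⁻⁵ × sin 67° = 1.34×10⁻⁴ s⁻¹
Geostrophic balance rearranged: |∂P/∂n| = f ρ V_g
|∂P/∂n| = 1.34×10⁻⁴ × 1.05 × 44.0 = 6.20×10⁻³ Pa/m

6.20×10⁻³ Pa/m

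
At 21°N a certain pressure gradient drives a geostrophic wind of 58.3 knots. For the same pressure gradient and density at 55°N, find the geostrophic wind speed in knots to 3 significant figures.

25.5 knots

With the same pressure gradient and density, V_g ∝ 1/f ∝ 1/sin φ.
V₂ = V₁ · sin φ₁ / sin φ₂ = 58.3 × sin 21° / sin 55°
V₂ = 58.3 × 0.3584/0.8192 = 25.5 knots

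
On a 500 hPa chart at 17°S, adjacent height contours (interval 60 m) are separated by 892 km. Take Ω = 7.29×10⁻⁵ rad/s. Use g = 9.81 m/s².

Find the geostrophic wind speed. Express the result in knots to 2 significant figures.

Coriolis parameter at 17°S:
f = 2Ω sin φ = 2 × 7.29×10⁻⁵ × sin 17° = 4.26×10⁻⁵ s⁻¹
Height gradient: |∂Z/∂n| = 60 m / 892000 m = 6.73×10⁻⁵
On a pressure surface, geostrophic balance gives V_g = (g/f)|∂Z/∂n|:
V_g = 9.81 × 6.73×10⁻⁵ / 4.26×10⁻⁵ = 15.5 m/s
Converting: 15.5 m/s × 1.944 = 30 knots

30 knots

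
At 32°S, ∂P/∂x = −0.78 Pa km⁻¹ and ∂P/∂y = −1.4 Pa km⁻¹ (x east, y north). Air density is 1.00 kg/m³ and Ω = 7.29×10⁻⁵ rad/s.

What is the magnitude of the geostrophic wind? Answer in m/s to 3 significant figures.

Coriolis parameter at 32°S:
f = 2Ω sin φ = 2 × 7.29×10⁻⁵ × sin 32° = 7.73×10⁻⁵ s⁻¹
In the Southern Hemisphere f is negative: f = −7.73×10⁻⁵ s⁻¹.
Component geostrophic relations (x east, y north):
u_g = −(1/(fρ)) ∂P/∂y,  v_g = (1/(fρ)) ∂P/∂x
u_g = −(−1.4×10⁻³)/(−7.73×10⁻⁵ × 1.00) = −18.1 m/s;  v_g = (−0.78×10⁻³)/(−7.73×10⁻⁵ × 1.00) = 10.1 m/s
|V_g| = √(u_g² + v_g²) = 20.7 m/s

20.7 m/s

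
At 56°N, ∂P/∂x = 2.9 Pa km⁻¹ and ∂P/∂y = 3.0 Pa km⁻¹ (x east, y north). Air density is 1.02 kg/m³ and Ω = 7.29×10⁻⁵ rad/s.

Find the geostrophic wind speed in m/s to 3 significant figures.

Coriolis parameter at 56°N:
f = 2Ω sin φ = 2 × 7.29×10⁻⁵ × sin 56° = 1.21×10⁻⁴ s⁻¹
Component geostrophic relations (x east, y north):
u_g = −(1/(fρ)) ∂P/∂y,  v_g = (1/(fρ)) ∂P/∂x
u_g = −(3.0×10⁻³)/(1.21×10⁻⁴ × 1.02) = −24.3 m/s;  v_g = (2.9×10⁻³)/(1.21×10⁻⁴ × 1.02) = 23.5 m/s
|V_g| = √(u_g² + v_g²) = 33.8 m/s

33.8 m/s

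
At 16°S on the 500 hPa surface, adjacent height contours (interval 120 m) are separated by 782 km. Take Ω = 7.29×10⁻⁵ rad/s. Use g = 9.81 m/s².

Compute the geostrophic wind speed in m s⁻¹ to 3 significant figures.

37.5 m s⁻¹

Coriolis parameter at 16°S:
f = 2Ω sin φ = 2 × 7.29×10⁻⁵ × sin 16° = 4.02×10⁻⁵ s⁻¹
Height gradient: |∂Z/∂n| = 120 m / 782000 m = 1.53×10⁻⁴
On a pressure surface, geostrophic balance gives V_g = (g/f)|∂Z/∂n|:
V_g = 9.81 × 1.53×10⁻⁴ / 4.02×10⁻⁵ = 37.5 m/s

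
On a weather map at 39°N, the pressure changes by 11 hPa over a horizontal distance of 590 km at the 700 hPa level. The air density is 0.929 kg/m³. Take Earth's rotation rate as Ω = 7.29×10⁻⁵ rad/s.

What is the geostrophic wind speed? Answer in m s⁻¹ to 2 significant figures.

Coriolis parameter at 39°N:
f = 2Ω sin φ = 2 × 7.29×10⁻⁵ × sin 39° = 9.18×10⁻⁵ s⁻¹
Pressure gradient: |∂P/∂n| = 1100 Pa / 590000 m = 1.86×10⁻³ Pa/m
Geostrophic balance (pressure-gradient force = Coriolis force):
V_g = (1/(fρ)) |∂P/∂n| = 1.86×10⁻³ / (9.18×10⁻⁵ × 0.929) = 21.9 m/s

22 m s⁻¹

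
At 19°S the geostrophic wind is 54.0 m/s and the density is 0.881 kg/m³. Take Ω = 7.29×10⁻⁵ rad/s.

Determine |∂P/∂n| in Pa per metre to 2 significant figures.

2.3×10⁻³ Pa/m

Coriolis parameter at 19°S:
f = 2Ω sin φ = 2 × 7.29×10⁻⁵ × sin 19° = 4.75×10⁻⁵ s⁻¹
Geostrophic balance rearranged: |∂P/∂n| = f ρ V_g
|∂P/∂n| = 4.75×10⁻⁵ × 0.881 × 54.0 = 2.26×10⁻³ Pa/m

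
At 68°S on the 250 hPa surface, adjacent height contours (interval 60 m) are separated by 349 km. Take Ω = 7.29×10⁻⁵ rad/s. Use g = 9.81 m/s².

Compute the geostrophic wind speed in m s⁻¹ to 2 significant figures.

Coriolis parameter at 68°S:
f = 2Ω sin φ = 2 × 7.29×10⁻⁵ × sin 68° = 1.35×10⁻⁴ s⁻¹
Height gradient: |∂Z/∂n| = 60 m / 349000 m = 1.72×10⁻⁴
On a pressure surface, geostrophic balance gives V_g = (g/f)|∂Z/∂n|:
V_g = 9.81 × 1.72×10⁻⁴ / 1.35×10⁻⁴ = 12.5 m/s

12 m s⁻¹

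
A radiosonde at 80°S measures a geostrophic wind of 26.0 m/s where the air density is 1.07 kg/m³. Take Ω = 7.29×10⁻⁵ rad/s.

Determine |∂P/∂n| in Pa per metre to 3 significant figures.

3.99×10⁻³ Pa/m

Coriolis parameter at 80°S:
f = 2Ω sin φ = 2 × 7.29×10⁻⁵ × sin 80° = 1.44×10⁻⁴ s⁻¹
Geostrophic balance rearranged: |∂P/∂n| = f ρ V_g
|∂P/∂n| = 1.44×10⁻⁴ × 1.07 × 26.0 = 3.99×10⁻³ Pa/m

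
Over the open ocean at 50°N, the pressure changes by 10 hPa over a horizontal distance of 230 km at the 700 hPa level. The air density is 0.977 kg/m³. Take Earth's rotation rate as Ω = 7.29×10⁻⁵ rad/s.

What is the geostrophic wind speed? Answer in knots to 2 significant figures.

77 knots

Coriolis parameter at 50°N:
f = 2Ω sin φ = 2 × 7.29×10⁻⁵ × sin 50° = 1.12×10⁻⁴ s⁻¹
Pressure gradient: |∂P/∂n| = 1000 Pa / 230000 m = 4.35×10⁻³ Pa/m
Geostrophic balance (pressure-gradient force = Coriolis force):
V_g = (1/(fρ)) |∂P/∂n| = 4.35×10⁻³ / (1.12×10⁻⁴ × 0.977) = 39.8 m/s
Converting: 39.8 m/s × 1.944 = 77 knots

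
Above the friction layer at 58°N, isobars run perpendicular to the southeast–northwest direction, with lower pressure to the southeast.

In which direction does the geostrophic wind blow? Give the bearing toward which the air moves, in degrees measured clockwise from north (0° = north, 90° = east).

225°

The pressure-gradient force points toward the southeast (bearing 135°).
Geostrophic balance: in the Northern Hemisphere the Coriolis force deflects motion to the right, so the geostrophic wind blows 90° to the right of the pressure-gradient force (low pressure on the left).
Rotating 135° by 90° clockwise gives 225° — the wind blows toward the southwest.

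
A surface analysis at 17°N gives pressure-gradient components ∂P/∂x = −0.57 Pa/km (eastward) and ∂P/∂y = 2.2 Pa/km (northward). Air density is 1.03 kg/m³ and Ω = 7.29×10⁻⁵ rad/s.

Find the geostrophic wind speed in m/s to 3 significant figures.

Coriolis parameter at 17°N:
f = 2Ω sin φ = 2 × 7.29×10⁻⁵ × sin 17° = 4.26×10⁻⁵ s⁻¹
Component geostrophic relations (x east, y north):
u_g = −(1/(fρ)) ∂P/∂y,  v_g = (1/(fρ)) ∂P/∂x
u_g = −(2.2×10⁻³)/(4.26×10⁻⁵ × 1.03) = −50.1 m/s;  v_g = (−0.57×10⁻³)/(4.26×10⁻⁵ × 1.03) = −13.0 m/s
|V_g| = √(u_g² + v_g²) = 51.8 m/s

51.8 m/s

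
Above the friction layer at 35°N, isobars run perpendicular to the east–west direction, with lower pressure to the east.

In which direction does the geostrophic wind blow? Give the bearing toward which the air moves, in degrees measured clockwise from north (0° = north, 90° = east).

The pressure-gradient force points toward the east (bearing 090°).
Geostrophic balance: in the Northern Hemisphere the Coriolis force deflects motion to the right, so the geostrophic wind blows 90° to the right of the pressure-gradient force (low pressure on the left).
Rotating 090° by 90° clockwise gives 180° — the wind blows toward the south.

180°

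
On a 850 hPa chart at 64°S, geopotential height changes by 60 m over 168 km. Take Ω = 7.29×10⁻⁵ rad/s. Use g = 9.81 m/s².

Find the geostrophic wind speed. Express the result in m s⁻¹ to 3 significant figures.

Coriolis parameter at 64°S:
f = 2Ω sin φ = 2 × 7.29×10⁻⁵ × sin 64° = 1.31×10⁻⁴ s⁻¹
Height gradient: |∂Z/∂n| = 60 m / 168000 m = 3.57×10⁻⁴
On a pressure surface, geostrophic balance gives V_g = (g/f)|∂Z/∂n|:
V_g = 9.81 × 3.57×10⁻⁴ / 1.31×10⁻⁴ = 26.7 m/s

26.7 m s⁻¹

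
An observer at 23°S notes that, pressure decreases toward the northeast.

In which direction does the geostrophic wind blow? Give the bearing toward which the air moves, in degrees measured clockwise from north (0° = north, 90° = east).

The pressure-gradient force points toward the northeast (bearing 045°).
Geostrophic balance: in the Southern Hemisphere the Coriolis force deflects motion to the left, so the geostrophic wind blows 90° to the left of the pressure-gradient force (low pressure on the right).
Rotating 045° by 90° counterclockwise gives 315° — the wind blows toward the northwest.

315°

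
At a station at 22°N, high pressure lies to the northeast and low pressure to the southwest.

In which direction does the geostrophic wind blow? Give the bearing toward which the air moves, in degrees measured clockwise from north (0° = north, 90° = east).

315°

The pressure-gradient force points toward the southwest (bearing 225°).
Geostrophic balance: in the Northern Hemisphere the Coriolis force deflects motion to the right, so the geostrophic wind blows 90° to the right of the pressure-gradient force (low pressure on the left).
Rotating 225° by 90° clockwise gives 315° — the wind blows toward the northwest.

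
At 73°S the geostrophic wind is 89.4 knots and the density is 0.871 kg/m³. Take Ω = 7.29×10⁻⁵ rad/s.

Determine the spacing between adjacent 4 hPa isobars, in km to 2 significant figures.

72 km

Coriolis parameter at 73°S:
f = 2Ω sin φ = 2 × 7.29×10⁻⁵ × sin 73° = 1.39×10⁻⁴ s⁻¹
Wind speed in SI: 89.4 knots = 46.0 m/s
Geostrophic balance rearranged: |∂P/∂n| = f ρ V_g
|∂P/∂n| = 1.39×10⁻⁴ × 0.871 × 46.0 = 5.59×10⁻³ Pa/m
Isobar spacing: Δn = ΔP/|∂P/∂n| = 400 Pa / 5.59×10⁻³ Pa/m = 71616 m ≈ 72 km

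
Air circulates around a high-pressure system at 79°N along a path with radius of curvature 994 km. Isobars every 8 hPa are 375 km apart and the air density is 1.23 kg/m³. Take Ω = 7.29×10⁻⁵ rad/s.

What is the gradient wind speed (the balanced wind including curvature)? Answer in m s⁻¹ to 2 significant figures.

Coriolis parameter at 79°N:
f = 2Ω sin φ = 2 × 7.29×10⁻⁵ × sin 79° = 1.43×10⁻⁴ s⁻¹
Pressure gradient: |∂P/∂n| = 800 Pa / 375000 m = 2.13×10⁻³ Pa/m
Geostrophic speed: V_g = |∂P/∂n|/(fρ) = 2.13×10⁻³/(1.43×10⁻⁴ × 1.23) = 12.1 m/s
Around a high, pressure-gradient force acts outward with centrifugal, so Coriolis balances both:
fV = (1/ρ)|∂P/∂n| + V²/R  →  V² − fR·V + fR·V_g = 0
With fR = 1.43×10⁻⁴ × 994×10³ m = 142 m/s:
V = [fR − √((fR)² − 4 fR V_g)]/2 = [142 − √(142² − 4×142×12.1)]/2 = 13.4 m/s
Supergeostrophic (V > V_g = 12.1 m/s), as expected around a high.

13 m s⁻¹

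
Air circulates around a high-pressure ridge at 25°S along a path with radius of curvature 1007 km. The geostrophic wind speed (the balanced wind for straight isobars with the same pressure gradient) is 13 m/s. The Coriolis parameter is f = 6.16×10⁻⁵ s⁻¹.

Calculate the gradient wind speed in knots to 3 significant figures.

Around a high, pressure-gradient force acts outward with centrifugal, so Coriolis balances both:
fV = (1/ρ)|∂P/∂n| + V²/R  →  V² − fR·V + fR·V_g = 0
With fR = 6.16×10⁻⁵ × 1007×10³ m = 62.0 m/s:
V = [fR − √((fR)² − 4 fR V_g)]/2 = [62.0 − √(62.0² − 4×62.0×13)]/2 = 18.5 m/s
Supergeostrophic (V > V_g = 13 m/s), as expected around a high.
Converting: 18.5 m/s × 1.944 = 36.0 knots

36.0 knots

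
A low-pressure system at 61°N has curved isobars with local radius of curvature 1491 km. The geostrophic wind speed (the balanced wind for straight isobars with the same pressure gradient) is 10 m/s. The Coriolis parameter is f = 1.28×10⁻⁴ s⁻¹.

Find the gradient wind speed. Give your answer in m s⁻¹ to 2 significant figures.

9.5 m s⁻¹

Around a low, centrifugal force acts outward with Coriolis, so pressure-gradient force balances both:
(1/ρ)|∂P/∂n| = fV + V²/R  →  V² + fR·V − fR·V_g = 0
With fR = 1.28×10⁻⁴ × 1491×10³ m = 191 m/s:
V = [−fR + √((fR)² + 4 fR V_g)]/2 = [−191 + √(191² + 4×191×10)]/2 = 9.52 m/s
Subgeostrophic (V < V_g = 10 m/s), as expected around a low.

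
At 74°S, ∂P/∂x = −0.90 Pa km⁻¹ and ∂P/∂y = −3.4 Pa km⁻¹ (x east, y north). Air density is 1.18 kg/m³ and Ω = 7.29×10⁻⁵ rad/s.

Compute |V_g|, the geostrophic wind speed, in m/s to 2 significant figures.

Coriolis parameter at 74°S:
f = 2Ω sin φ = 2 × 7.29×10⁻⁵ × sin 74° = 1.40×10⁻⁴ s⁻¹
In the Southern Hemisphere f is negative: f = −1.40×10⁻⁴ s⁻¹.
Component geostrophic relations (x east, y north):
u_g = −(1/(fρ)) ∂P/∂y,  v_g = (1/(fρ)) ∂P/∂x
u_g = −(−3.4×10⁻³)/(−1.40×10⁻⁴ × 1.18) = −20.6 m/s;  v_g = (−0.90×10⁻³)/(−1.40×10⁻⁴ × 1.18) = 5.44 m/s
|V_g| = √(u_g² + v_g²) = 21.3 m/s

21 m/s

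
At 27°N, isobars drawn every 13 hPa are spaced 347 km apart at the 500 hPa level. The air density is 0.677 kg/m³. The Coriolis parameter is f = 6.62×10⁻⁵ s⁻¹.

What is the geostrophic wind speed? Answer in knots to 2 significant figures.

160 knots

Pressure gradient: |∂P/∂n| = 1300 Pa / 347000 m = 3.75×10⁻³ Pa/m
Geostrophic balance (pressure-gradient force = Coriolis force):
V_g = (1/(fρ)) |∂P/∂n| = 3.75×10⁻³ / (6.62×10⁻⁵ × 0.677) = 83.6 m/s
Converting: 83.6 m/s × 1.944 = 160 knots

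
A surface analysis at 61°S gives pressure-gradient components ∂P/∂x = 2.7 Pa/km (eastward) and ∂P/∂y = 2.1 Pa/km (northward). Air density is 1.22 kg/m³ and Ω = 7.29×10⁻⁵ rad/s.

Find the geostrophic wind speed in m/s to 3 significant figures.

22.0 m/s

Coriolis parameter at 61°S:
f = 2Ω sin φ = 2 × 7.29×10⁻⁵ × sin 61° = 1.28×10⁻⁴ s⁻¹
In the Southern Hemisphere f is negative: f = −1.28×10⁻⁴ s⁻¹.
Component geostrophic relations (x east, y north):
u_g = −(1/(fρ)) ∂P/∂y,  v_g = (1/(fρ)) ∂P/∂x
u_g = −(2.1×10⁻³)/(−1.28×10⁻⁴ × 1.22) = 13.5 m/s;  v_g = (2.7×10⁻³)/(−1.28×10⁻⁴ × 1.22) = −17.4 m/s
|V_g| = √(u_g² + v_g²) = 22.0 m/s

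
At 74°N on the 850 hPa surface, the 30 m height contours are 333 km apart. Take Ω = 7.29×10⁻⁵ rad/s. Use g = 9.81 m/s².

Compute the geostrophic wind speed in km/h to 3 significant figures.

22.7 km/h

Coriolis parameter at 74°N:
f = 2Ω sin φ = 2 × 7.29×10⁻⁵ × sin 74° = 1.40×10⁻⁴ s⁻¹
Height gradient: |∂Z/∂n| = 30 m / 333000 m = 9.01×10⁻⁵
On a pressure surface, geostrophic balance gives V_g = (g/f)|∂Z/∂n|:
V_g = 9.81 × 9.01×10⁻⁵ / 1.40×10⁻⁴ = 6.31 m/s
Converting: 6.31 m/s × 3.6 = 22.7 km/h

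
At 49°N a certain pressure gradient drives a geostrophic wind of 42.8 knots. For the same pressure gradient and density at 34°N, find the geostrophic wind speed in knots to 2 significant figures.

With the same pressure gradient and density, V_g ∝ 1/f ∝ 1/sin φ.
V₂ = V₁ · sin φ₁ / sin φ₂ = 42.8 × sin 49° / sin 34°
V₂ = 42.8 × 0.7547/0.5592 = 58 knots

58 knots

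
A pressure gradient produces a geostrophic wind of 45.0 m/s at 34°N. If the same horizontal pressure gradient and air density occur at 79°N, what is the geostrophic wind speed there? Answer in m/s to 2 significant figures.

26 m/s

With the same pressure gradient and density, V_g ∝ 1/f ∝ 1/sin φ.
V₂ = V₁ · sin φ₁ / sin φ₂ = 45.0 × sin 34° / sin 79°
V₂ = 45.0 × 0.5592/0.9816 = 26 m/s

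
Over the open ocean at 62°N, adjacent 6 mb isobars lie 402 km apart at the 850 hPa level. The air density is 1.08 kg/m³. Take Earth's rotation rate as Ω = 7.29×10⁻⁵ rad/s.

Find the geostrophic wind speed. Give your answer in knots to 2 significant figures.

Coriolis parameter at 62°N:
f = 2Ω sin φ = 2 × 7.29×10⁻⁵ × sin 62° = 1.29×10⁻⁴ s⁻¹
Pressure gradient: |∂P/∂n| = 600 Pa / 402000 m = 1.49×10⁻³ Pa/m
Geostrophic balance (pressure-gradient force = Coriolis force):
V_g = (1/(fρ)) |∂P/∂n| = 1.49×10⁻³ / (1.29×10⁻⁴ × 1.08) = 10.7 m/s
Converting: 10.7 m/s × 1.944 = 21 knots

21 knots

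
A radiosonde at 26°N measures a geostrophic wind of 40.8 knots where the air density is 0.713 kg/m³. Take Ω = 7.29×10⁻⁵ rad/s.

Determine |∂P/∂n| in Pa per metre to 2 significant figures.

9.6×10⁻⁴ Pa/m

Coriolis parameter at 26°N:
f = 2Ω sin φ = 2 × 7.29×10⁻⁵ × sin 26° = 6.39×10⁻⁵ s⁻¹
Wind speed in SI: 40.8 knots = 21.0 m/s
Geostrophic balance rearranged: |∂P/∂n| = f ρ V_g
|∂P/∂n| = 6.39×10⁻⁵ × 0.713 × 21.0 = 9.57×10⁻⁴ Pa/m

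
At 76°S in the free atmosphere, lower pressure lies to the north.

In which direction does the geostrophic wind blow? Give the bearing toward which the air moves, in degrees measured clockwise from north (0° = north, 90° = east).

The pressure-gradient force points toward the north (bearing 000°).
Geostrophic balance: in the Southern Hemisphere the Coriolis force deflects motion to the left, so the geostrophic wind blows 90° to the left of the pressure-gradient force (low pressure on the right).
Rotating 000° by 90° counterclockwise gives 270° — the wind blows toward the west.

270°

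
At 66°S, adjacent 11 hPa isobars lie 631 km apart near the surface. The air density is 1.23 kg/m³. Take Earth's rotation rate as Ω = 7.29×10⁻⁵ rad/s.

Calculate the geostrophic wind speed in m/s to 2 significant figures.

11 m/s

Coriolis parameter at 66°S:
f = 2Ω sin φ = 2 × 7.29×10⁻⁵ × sin 66° = 1.33×10⁻⁴ s⁻¹
Pressure gradient: |∂P/∂n| = 1100 Pa / 631000 m = 1.74×10⁻³ Pa/m
Geostrophic balance (pressure-gradient force = Coriolis force):
V_g = (1/(fρ)) |∂P/∂n| = 1.74×10⁻³ / (1.33×10⁻⁴ × 1.23) = 10.6 m/s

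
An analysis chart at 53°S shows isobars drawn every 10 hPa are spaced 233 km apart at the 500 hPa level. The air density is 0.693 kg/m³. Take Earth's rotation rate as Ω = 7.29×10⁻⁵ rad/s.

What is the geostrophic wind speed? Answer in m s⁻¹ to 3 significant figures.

Coriolis parameter at 53°S:
f = 2Ω sin φ = 2 × 7.29×10⁻⁵ × sin 53° = 1.16×10⁻⁴ s⁻¹
Pressure gradient: |∂P/∂n| = 1000 Pa / 233000 m = 4.29×10⁻³ Pa/m
Geostrophic balance (pressure-gradient force = Coriolis force):
V_g = (1/(fρ)) |∂P/∂n| = 4.29×10⁻³ / (1.16×10⁻⁴ × 0.693) = 53.2 m/s

53.2 m s⁻¹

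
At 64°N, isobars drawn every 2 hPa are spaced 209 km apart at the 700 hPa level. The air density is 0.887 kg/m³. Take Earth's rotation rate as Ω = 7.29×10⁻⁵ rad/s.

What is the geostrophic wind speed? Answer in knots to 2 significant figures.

16 knots

Coriolis parameter at 64°N:
f = 2Ω sin φ = 2 × 7.29×10⁻⁵ × sin 64° = 1.31×10⁻⁴ s⁻¹
Pressure gradient: |∂P/∂n| = 200 Pa / 209000 m = 9.57×10⁻⁴ Pa/m
Geostrophic balance (pressure-gradient force = Coriolis force):
V_g = (1/(fρ)) |∂P/∂n| = 9.57×10⁻⁴ / (1.31×10⁻⁴ × 0.887) = 8.23 m/s
Converting: 8.23 m/s × 1.944 = 16 knots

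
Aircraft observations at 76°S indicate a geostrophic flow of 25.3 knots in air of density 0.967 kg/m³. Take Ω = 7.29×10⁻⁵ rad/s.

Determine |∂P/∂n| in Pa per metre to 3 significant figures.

Coriolis parameter at 76°S:
f = 2Ω sin φ = 2 × 7.29×10⁻⁵ × sin 76° = 1.41×10⁻⁴ s⁻¹
Wind speed in SI: 25.3 knots = 13.0 m/s
Geostrophic balance rearranged: |∂P/∂n| = f ρ V_g
|∂P/∂n| = 1.41×10⁻⁴ × 0.967 × 13.0 = 1.78×10⁻³ Pa/m

1.78×10⁻³ Pa/m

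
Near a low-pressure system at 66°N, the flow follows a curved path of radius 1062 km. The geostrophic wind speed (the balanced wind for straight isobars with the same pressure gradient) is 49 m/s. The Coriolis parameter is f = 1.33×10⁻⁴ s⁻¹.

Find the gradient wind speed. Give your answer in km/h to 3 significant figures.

Around a low, centrifugal force acts outward with Coriolis, so pressure-gradient force balances both:
(1/ρ)|∂P/∂n| = fV + V²/R  →  V² + fR·V − fR·V_g = 0
With fR = 1.33×10⁻⁴ × 1062×10³ m = 141 m/s:
V = [−fR + √((fR)² + 4 fR V_g)]/2 = [−141 + √(141² + 4×141×49)]/2 = 38.5 m/s
Subgeostrophic (V < V_g = 49 m/s), as expected around a low.
Converting: 38.5 m/s × 3.6 = 139 km/h

139 km/h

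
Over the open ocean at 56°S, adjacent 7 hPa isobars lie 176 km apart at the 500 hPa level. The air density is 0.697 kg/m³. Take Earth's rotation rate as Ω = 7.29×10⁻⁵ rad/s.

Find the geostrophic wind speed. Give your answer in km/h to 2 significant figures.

Coriolis parameter at 56°S:
f = 2Ω sin φ = 2 × 7.29×10⁻⁵ × sin 56° = 1.21×10⁻⁴ s⁻¹
Pressure gradient: |∂P/∂n| = 700 Pa / 176000 m = 3.98×10⁻³ Pa/m
Geostrophic balance (pressure-gradient force = Coriolis force):
V_g = (1/(fρ)) |∂P/∂n| = 3.98×10⁻³ / (1.21×10⁻⁴ × 0.697) = 47.2 m/s
Converting: 47.2 m/s × 3.6 = 170 km/h

170 km/h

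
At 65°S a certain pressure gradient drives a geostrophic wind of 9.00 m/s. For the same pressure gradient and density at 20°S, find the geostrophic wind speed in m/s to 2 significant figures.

With the same pressure gradient and density, V_g ∝ 1/f ∝ 1/sin φ.
V₂ = V₁ · sin φ₁ / sin φ₂ = 9.00 × sin 65° / sin 20°
V₂ = 9.00 × 0.9063/0.3420 = 24 m/s

24 m/s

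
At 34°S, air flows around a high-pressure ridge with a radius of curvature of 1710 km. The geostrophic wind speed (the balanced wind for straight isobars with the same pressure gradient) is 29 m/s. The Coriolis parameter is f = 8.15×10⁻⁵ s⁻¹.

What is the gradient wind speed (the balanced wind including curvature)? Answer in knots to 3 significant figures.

Around a high, pressure-gradient force acts outward with centrifugal, so Coriolis balances both:
fV = (1/ρ)|∂P/∂n| + V²/R  →  V² − fR·V + fR·V_g = 0
With fR = 8.15×10⁻⁵ × 1710×10³ m = 139 m/s:
V = [fR − √((fR)² − 4 fR V_g)]/2 = [139 − √(139² − 4×139×29)]/2 = 41.2 m/s
Supergeostrophic (V > V_g = 29 m/s), as expected around a high.
Converting: 41.2 m/s × 1.944 = 80.0 knots

80.0 knots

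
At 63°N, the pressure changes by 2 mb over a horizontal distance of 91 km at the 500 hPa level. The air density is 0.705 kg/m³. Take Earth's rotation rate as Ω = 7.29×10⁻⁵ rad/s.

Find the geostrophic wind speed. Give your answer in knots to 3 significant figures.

Coriolis parameter at 63°N:
f = 2Ω sin φ = 2 × 7.29×10⁻⁵ × sin 63° = 1.30×10⁻⁴ s⁻¹
Pressure gradient: |∂P/∂n| = 200 Pa / 91000 m = 2.20×10⁻³ Pa/m
Geostrophic balance (pressure-gradient force = Coriolis force):
V_g = (1/(fρ)) |∂P/∂n| = 2.20×10⁻³ / (1.30×10⁻⁴ × 0.705) = 24.0 m/s
Converting: 24.0 m/s × 1.944 = 46.6 knots

46.6 knots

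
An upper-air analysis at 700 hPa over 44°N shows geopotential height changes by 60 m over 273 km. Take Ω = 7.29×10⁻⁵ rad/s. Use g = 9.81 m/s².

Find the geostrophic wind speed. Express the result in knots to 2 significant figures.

41 knots

Coriolis parameter at 44°N:
f = 2Ω sin φ = 2 × 7.29×10⁻⁵ × sin 44° = 1.01×10⁻⁴ s⁻¹
Height gradient: |∂Z/∂n| = 60 m / 273000 m = 2.20×10⁻⁴
On a pressure surface, geostrophic balance gives V_g = (g/f)|∂Z/∂n|:
V_g = 9.81 × 2.20×10⁻⁴ / 1.01×10⁻⁴ = 21.3 m/s
Converting: 21.3 m/s × 1.944 = 41 knots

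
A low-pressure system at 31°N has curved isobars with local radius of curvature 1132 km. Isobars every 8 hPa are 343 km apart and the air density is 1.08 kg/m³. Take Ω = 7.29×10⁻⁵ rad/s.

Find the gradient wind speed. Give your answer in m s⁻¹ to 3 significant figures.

Coriolis parameter at 31°N:
f = 2Ω sin φ = 2 × 7.29×10⁻⁵ × sin 31° = 7.51×10⁻⁵ s⁻¹
Pressure gradient: |∂P/∂n| = 800 Pa / 343000 m = 2.33×10⁻³ Pa/m
Geostrophic speed: V_g = |∂P/∂n|/(fρ) = 2.33×10⁻³/(7.51×10⁻⁵ × 1.08) = 28.8 m/s
Around a low, centrifugal force acts outward with Coriolis, so pressure-gradient force balances both:
(1/ρ)|∂P/∂n| = fV + V²/R  →  V² + fR·V − fR·V_g = 0
With fR = 7.51×10⁻⁵ × 1132×10³ m = 85.0 m/s:
V = [−fR + √((fR)² + 4 fR V_g)]/2 = [−85.0 + √(85.0² + 4×85.0×28.8)]/2 = 22.7 m/s
Subgeostrophic (V < V_g = 28.8 m/s), as expected around a low.

22.7 m s⁻¹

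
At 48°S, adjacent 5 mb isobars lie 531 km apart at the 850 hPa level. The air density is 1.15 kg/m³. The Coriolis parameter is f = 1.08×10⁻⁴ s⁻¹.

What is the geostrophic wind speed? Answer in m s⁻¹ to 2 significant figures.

Pressure gradient: |∂P/∂n| = 500 Pa / 531000 m = 9.42×10⁻⁴ Pa/m
Geostrophic balance (pressure-gradient force = Coriolis force):
V_g = (1/(fρ)) |∂P/∂n| = 9.42×10⁻⁴ / (1.08×10⁻⁴ × 1.15) = 7.58 m/s

7.6 m s⁻¹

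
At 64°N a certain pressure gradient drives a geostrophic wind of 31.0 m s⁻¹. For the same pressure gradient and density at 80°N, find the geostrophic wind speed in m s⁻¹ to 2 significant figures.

With the same pressure gradient and density, V_g ∝ 1/f ∝ 1/sin φ.
V₂ = V₁ · sin φ₁ / sin φ₂ = 31.0 × sin 64° / sin 80°
V₂ = 31.0 × 0.8988/0.9848 = 28 m s⁻¹

28 m s⁻¹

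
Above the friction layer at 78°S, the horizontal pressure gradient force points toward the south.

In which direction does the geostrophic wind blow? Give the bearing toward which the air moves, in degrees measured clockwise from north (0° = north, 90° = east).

090°

The pressure-gradient force points toward the south (bearing 180°).
Geostrophic balance: in the Southern Hemisphere the Coriolis force deflects motion to the left, so the geostrophic wind blows 90° to the left of the pressure-gradient force (low pressure on the right).
Rotating 180° by 90° counterclockwise gives 090° — the wind blows toward the east.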